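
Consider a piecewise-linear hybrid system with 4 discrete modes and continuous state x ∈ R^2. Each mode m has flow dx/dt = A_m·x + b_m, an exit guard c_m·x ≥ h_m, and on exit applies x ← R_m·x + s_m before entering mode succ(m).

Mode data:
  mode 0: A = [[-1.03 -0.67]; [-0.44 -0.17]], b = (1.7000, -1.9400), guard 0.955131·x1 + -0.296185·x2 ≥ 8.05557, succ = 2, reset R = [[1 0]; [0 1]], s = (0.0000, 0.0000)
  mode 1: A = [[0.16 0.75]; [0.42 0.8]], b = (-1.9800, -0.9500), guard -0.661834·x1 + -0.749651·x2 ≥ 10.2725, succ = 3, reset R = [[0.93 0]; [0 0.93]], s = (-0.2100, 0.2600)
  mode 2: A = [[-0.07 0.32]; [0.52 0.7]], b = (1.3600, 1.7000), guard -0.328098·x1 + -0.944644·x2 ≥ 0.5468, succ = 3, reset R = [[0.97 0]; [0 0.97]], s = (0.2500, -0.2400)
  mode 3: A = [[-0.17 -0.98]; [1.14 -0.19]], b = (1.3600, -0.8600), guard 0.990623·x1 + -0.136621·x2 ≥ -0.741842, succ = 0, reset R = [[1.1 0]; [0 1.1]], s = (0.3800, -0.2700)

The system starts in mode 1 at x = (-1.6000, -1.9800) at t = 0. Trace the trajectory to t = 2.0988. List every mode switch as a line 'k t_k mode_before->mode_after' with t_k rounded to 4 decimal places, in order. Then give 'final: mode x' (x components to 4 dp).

Mode 1: guard c·x = 10.2725 hit at Δt = 0.9283 (t = 0.9283), x⁻ = (-6.9782, -7.5423) → reset → x⁺ = (-6.6997, -6.7544), jump to mode 3
Mode 3: guard c·x = -0.7418 hit at Δt = 0.4755 (t = 1.4038), x⁻ = (-1.9644, -8.8135) → reset → x⁺ = (-1.7808, -9.9648), jump to mode 0
Mode 0: flow for 0.6950 to horizon, guard not reached → x = (3.3361, -10.4463)

1 0.9283 1->3
2 1.4038 3->0
final: 0 3.3361 -10.4463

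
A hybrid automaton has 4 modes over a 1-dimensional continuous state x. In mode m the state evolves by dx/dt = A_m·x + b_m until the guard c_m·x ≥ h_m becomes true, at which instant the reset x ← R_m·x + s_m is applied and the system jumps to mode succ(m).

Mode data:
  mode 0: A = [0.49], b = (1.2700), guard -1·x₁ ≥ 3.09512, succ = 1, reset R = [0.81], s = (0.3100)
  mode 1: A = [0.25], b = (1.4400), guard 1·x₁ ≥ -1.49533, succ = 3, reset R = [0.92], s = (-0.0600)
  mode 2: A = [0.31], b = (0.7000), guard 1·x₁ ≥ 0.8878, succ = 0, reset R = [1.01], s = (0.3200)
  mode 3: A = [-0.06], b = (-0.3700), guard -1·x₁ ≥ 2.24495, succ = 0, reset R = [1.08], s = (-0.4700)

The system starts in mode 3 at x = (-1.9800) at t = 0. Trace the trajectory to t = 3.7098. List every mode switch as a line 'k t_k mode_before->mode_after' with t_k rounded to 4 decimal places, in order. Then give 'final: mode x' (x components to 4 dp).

1 1.0896 3->0
2 2.1271 0->1
3 2.8462 1->3
final: 3 -1.6746

Mode 3: guard c·x = 2.2449 hit at Δt = 1.0896 (t = 1.0896), x⁻ = (-2.2449) → reset → x⁺ = (-2.8945), jump to mode 0
Mode 0: guard c·x = 3.0951 hit at Δt = 1.0375 (t = 2.1271), x⁻ = (-3.0951) → reset → x⁺ = (-2.1970), jump to mode 1
Mode 1: guard c·x = -1.4953 hit at Δt = 0.7191 (t = 2.8462), x⁻ = (-1.4953) → reset → x⁺ = (-1.4357), jump to mode 3
Mode 3: flow for 0.8636 to horizon, guard not reached → x = (-1.6746)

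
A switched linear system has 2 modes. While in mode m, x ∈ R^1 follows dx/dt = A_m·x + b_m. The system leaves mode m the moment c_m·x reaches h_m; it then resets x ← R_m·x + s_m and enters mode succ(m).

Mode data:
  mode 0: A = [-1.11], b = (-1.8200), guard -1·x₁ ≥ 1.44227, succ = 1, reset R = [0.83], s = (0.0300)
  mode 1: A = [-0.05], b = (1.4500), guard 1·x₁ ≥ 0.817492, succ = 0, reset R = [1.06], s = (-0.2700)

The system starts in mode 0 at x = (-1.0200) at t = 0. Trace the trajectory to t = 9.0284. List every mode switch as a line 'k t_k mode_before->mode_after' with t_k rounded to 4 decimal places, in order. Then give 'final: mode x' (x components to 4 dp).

1 1.0307 0->1
2 2.3917 1->0
3 4.5786 0->1
4 5.9396 1->0
5 8.1265 0->1
final: 1 0.1631

Mode 0: guard c·x = 1.4423 hit at Δt = 1.0307 (t = 1.0307), x⁻ = (-1.4423) → reset → x⁺ = (-1.1671), jump to mode 1
Mode 1: guard c·x = 0.8175 hit at Δt = 1.3610 (t = 2.3917), x⁻ = (0.8175) → reset → x⁺ = (0.5965), jump to mode 0
Mode 0: guard c·x = 1.4423 hit at Δt = 2.1869 (t = 4.5786), x⁻ = (-1.4423) → reset → x⁺ = (-1.1671), jump to mode 1
Mode 1: guard c·x = 0.8175 hit at Δt = 1.3610 (t = 5.9396), x⁻ = (0.8175) → reset → x⁺ = (0.5965), jump to mode 0
Mode 0: guard c·x = 1.4423 hit at Δt = 2.1869 (t = 8.1265), x⁻ = (-1.4423) → reset → x⁺ = (-1.1671), jump to mode 1
Mode 1: flow for 0.9019 to horizon, guard not reached → x = (0.1631)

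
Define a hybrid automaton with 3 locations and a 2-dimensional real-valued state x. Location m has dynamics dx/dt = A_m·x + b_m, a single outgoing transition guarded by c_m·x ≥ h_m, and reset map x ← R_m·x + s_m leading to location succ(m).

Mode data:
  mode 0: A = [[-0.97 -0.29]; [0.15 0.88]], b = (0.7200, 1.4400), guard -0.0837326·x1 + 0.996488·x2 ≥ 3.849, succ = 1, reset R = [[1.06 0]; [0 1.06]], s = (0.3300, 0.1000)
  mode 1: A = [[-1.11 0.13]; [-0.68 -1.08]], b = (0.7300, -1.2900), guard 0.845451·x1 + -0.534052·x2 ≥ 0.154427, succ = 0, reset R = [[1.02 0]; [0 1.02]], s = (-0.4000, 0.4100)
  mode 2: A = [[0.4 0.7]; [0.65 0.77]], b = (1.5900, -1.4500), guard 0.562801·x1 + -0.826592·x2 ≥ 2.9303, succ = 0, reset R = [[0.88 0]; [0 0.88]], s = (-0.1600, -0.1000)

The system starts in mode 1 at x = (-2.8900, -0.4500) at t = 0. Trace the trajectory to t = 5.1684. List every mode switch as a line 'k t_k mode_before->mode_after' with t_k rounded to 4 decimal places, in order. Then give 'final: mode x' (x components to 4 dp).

Mode 1: guard c·x = 0.1544 hit at Δt = 1.3351 (t = 1.3351), x⁻ = (-0.1825, -0.5781) → reset → x⁺ = (-0.5861, -0.1796), jump to mode 0
Mode 0: guard c·x = 3.8490 hit at Δt = 1.5237 (t = 2.8588), x⁻ = (0.0066, 3.8631) → reset → x⁺ = (0.3370, 4.1949), jump to mode 1
Mode 1: guard c·x = 0.1544 hit at Δt = 0.8352 (t = 3.6940), x⁻ = (0.6717, 0.7742) → reset → x⁺ = (0.2851, 1.1997), jump to mode 0
Mode 0: guard c·x = 3.8490 hit at Δt = 0.7464 (t = 4.4404), x⁻ = (0.1275, 3.8733) → reset → x⁺ = (0.4651, 4.2057), jump to mode 1
Mode 1: flow for 0.7280 to horizon, guard not reached → x = (0.7161, 1.0439)

1 1.3351 1->0
2 2.8588 0->1
3 3.6940 1->0
4 4.4404 0->1
final: 1 0.7161 1.0439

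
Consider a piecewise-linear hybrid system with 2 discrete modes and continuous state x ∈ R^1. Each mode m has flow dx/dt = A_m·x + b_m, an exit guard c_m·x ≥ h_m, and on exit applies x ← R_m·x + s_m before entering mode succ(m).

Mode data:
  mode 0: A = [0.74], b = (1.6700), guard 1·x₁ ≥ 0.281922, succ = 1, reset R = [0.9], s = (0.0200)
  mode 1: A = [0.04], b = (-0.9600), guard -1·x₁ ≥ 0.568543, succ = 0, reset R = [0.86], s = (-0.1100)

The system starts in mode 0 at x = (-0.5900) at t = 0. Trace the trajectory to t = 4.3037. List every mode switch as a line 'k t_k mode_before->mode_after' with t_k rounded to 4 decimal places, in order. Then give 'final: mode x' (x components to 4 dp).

Mode 0: guard c·x = 0.2819 hit at Δt = 0.5686 (t = 0.5686), x⁻ = (0.2819) → reset → x⁺ = (0.2737), jump to mode 1
Mode 1: guard c·x = 0.5685 hit at Δt = 0.8721 (t = 1.4407), x⁻ = (-0.5685) → reset → x⁺ = (-0.5989), jump to mode 0
Mode 0: guard c·x = 0.2819 hit at Δt = 0.5759 (t = 2.0166), x⁻ = (0.2819) → reset → x⁺ = (0.2737), jump to mode 1
Mode 1: guard c·x = 0.5685 hit at Δt = 0.8721 (t = 2.8887), x⁻ = (-0.5685) → reset → x⁺ = (-0.5989), jump to mode 0
Mode 0: guard c·x = 0.2819 hit at Δt = 0.5759 (t = 3.4645), x⁻ = (0.2819) → reset → x⁺ = (0.2737), jump to mode 1
Mode 1: flow for 0.8392 to horizon, guard not reached → x = (-0.5362)

1 0.5686 0->1
2 1.4407 1->0
3 2.0166 0->1
4 2.8887 1->0
5 3.4645 0->1
final: 1 -0.5362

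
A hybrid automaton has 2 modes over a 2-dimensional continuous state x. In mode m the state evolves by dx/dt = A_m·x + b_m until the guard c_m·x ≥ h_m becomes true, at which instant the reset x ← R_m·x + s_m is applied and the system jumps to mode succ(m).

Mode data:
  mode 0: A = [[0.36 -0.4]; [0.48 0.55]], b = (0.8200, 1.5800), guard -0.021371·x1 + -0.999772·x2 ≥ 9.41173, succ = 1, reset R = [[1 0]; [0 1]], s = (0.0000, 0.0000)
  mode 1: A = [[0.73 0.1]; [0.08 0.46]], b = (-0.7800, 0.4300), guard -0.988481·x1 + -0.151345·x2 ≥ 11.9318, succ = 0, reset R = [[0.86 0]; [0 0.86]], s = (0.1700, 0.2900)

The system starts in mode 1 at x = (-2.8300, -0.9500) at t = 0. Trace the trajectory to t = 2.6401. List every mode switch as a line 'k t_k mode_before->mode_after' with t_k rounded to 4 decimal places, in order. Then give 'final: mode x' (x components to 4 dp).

Mode 1: guard c·x = 11.9318 hit at Δt = 1.5900 (t = 1.5900), x⁻ = (-11.7531, -2.0752) → reset → x⁺ = (-9.9377, -1.4947), jump to mode 0
Mode 0: flow for 1.0501 to horizon, guard not reached → x = (-11.3802, -7.7568)

1 1.5900 1->0
final: 0 -11.3802 -7.7568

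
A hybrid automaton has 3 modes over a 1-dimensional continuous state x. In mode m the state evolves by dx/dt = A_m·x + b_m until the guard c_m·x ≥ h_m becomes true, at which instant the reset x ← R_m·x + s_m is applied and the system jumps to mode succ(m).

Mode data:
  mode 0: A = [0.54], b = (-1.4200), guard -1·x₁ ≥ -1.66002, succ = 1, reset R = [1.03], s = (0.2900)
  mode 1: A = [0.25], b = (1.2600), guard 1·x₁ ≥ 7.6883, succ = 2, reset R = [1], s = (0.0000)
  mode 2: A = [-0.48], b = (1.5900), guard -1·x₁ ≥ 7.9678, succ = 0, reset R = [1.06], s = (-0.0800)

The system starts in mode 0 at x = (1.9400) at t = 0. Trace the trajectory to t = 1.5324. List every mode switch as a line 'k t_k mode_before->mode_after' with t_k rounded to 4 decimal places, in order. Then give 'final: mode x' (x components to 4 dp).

Mode 0: guard c·x = -1.6600 hit at Δt = 0.6310 (t = 0.6310), x⁻ = (1.6600) → reset → x⁺ = (1.9998), jump to mode 1
Mode 1: flow for 0.9014 to horizon, guard not reached → x = (3.7792)

1 0.6310 0->1
final: 1 3.7792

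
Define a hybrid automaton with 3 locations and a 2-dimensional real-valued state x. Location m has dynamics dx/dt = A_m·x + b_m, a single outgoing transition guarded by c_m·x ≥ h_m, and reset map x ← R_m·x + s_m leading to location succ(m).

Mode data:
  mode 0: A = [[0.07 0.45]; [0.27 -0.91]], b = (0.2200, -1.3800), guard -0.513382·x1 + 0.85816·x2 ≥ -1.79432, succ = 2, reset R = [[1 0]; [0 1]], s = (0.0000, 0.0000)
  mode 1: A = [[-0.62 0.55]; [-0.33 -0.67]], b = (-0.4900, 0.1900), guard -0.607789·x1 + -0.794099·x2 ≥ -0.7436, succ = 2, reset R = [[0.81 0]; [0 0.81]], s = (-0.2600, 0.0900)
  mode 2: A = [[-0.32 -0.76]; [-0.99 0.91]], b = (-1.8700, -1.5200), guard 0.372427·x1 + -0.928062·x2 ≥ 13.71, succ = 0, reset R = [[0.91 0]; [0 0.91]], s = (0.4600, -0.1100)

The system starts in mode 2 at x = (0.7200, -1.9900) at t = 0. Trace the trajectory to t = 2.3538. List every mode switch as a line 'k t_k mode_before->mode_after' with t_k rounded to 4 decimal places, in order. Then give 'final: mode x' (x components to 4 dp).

1 1.2949 2->0
final: 0 0.4691 -5.2647

Mode 2: guard c·x = 13.7100 hit at Δt = 1.2949 (t = 1.2949), x⁻ = (3.8284, -13.2364) → reset → x⁺ = (3.9438, -12.1551), jump to mode 0
Mode 0: flow for 1.0589 to horizon, guard not reached → x = (0.4691, -5.2647)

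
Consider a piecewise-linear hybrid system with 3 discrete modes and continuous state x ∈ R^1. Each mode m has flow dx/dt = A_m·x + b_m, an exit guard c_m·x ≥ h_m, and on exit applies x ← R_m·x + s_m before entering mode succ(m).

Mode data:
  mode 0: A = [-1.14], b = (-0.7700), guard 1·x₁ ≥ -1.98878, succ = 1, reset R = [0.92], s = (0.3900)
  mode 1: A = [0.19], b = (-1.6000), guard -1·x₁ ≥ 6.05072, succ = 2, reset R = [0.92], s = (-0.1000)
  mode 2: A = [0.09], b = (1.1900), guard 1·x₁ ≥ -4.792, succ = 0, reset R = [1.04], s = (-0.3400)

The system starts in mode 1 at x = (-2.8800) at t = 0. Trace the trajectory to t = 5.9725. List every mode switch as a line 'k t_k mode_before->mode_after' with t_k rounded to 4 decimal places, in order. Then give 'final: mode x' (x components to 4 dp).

Mode 1: guard c·x = 6.0507 hit at Δt = 1.3016 (t = 1.3016), x⁻ = (-6.0507) → reset → x⁺ = (-5.6667), jump to mode 2
Mode 2: guard c·x = -4.7920 hit at Δt = 1.2171 (t = 2.5187), x⁻ = (-4.7920) → reset → x⁺ = (-5.3237), jump to mode 0
Mode 0: guard c·x = -1.9888 hit at Δt = 1.1087 (t = 3.6274), x⁻ = (-1.9888) → reset → x⁺ = (-1.4397), jump to mode 1
Mode 1: guard c·x = 6.0507 hit at Δt = 2.0192 (t = 5.6466), x⁻ = (-6.0507) → reset → x⁺ = (-5.6667), jump to mode 2
Mode 2: flow for 0.3259 to horizon, guard not reached → x = (-5.4417)

1 1.3016 1->2
2 2.5187 2->0
3 3.6274 0->1
4 5.6466 1->2
final: 2 -5.4417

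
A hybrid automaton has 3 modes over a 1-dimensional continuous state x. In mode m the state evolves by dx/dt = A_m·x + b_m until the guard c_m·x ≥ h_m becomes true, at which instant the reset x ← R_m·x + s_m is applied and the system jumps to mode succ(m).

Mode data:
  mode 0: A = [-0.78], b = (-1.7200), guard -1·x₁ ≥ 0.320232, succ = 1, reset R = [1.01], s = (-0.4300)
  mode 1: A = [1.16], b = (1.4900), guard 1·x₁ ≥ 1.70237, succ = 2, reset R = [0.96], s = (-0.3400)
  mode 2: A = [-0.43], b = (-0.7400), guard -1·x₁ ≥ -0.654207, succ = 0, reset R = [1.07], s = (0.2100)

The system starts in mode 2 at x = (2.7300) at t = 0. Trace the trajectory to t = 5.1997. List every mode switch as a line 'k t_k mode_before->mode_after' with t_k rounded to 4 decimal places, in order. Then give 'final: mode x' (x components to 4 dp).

1 1.4606 2->0
2 2.1047 0->1
3 3.5936 1->2
4 4.1485 2->0
5 4.7926 0->1
final: 1 -0.4329

Mode 2: guard c·x = -0.6542 hit at Δt = 1.4606 (t = 1.4606), x⁻ = (0.6542) → reset → x⁺ = (0.9100), jump to mode 0
Mode 0: guard c·x = 0.3202 hit at Δt = 0.6441 (t = 2.1047), x⁻ = (-0.3202) → reset → x⁺ = (-0.7534), jump to mode 1
Mode 1: guard c·x = 1.7024 hit at Δt = 1.4889 (t = 3.5936), x⁻ = (1.7024) → reset → x⁺ = (1.2943), jump to mode 2
Mode 2: guard c·x = -0.6542 hit at Δt = 0.5549 (t = 4.1485), x⁻ = (0.6542) → reset → x⁺ = (0.9100), jump to mode 0
Mode 0: guard c·x = 0.3202 hit at Δt = 0.6441 (t = 4.7926), x⁻ = (-0.3202) → reset → x⁺ = (-0.7534), jump to mode 1
Mode 1: flow for 0.4071 to horizon, guard not reached → x = (-0.4329)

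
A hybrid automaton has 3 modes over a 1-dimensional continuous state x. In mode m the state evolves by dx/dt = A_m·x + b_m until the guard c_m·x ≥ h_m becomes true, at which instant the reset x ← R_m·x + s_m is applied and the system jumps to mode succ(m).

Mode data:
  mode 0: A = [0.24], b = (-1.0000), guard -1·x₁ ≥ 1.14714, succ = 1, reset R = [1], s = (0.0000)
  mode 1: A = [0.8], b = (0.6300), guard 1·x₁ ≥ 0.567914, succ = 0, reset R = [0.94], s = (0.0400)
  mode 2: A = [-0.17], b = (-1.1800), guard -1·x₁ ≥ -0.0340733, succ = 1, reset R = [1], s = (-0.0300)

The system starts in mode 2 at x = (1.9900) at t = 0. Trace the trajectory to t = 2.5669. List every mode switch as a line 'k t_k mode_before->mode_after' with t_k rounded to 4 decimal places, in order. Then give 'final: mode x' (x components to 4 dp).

1 1.4540 2->1
2 2.1263 1->0
final: 0 0.1731

Mode 2: guard c·x = -0.0341 hit at Δt = 1.4540 (t = 1.4540), x⁻ = (0.0341) → reset → x⁺ = (0.0041), jump to mode 1
Mode 1: guard c·x = 0.5679 hit at Δt = 0.6723 (t = 2.1263), x⁻ = (0.5679) → reset → x⁺ = (0.5738), jump to mode 0
Mode 0: flow for 0.4406 to horizon, guard not reached → x = (0.1731)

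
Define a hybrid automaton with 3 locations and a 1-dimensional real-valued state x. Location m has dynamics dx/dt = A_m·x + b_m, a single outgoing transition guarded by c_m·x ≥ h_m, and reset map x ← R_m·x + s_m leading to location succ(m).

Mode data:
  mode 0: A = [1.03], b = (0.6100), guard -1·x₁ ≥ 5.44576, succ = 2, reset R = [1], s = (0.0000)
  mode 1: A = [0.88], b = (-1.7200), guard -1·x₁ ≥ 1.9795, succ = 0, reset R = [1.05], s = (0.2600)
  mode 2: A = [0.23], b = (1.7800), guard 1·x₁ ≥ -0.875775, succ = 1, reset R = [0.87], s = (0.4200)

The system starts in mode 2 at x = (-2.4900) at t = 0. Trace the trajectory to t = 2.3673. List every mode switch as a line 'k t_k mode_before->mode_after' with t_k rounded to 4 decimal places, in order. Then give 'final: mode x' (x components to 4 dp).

1 1.1658 2->1
2 1.7775 1->0
final: 0 -2.8434

Mode 2: guard c·x = -0.8758 hit at Δt = 1.1658 (t = 1.1658), x⁻ = (-0.8758) → reset → x⁺ = (-0.3419), jump to mode 1
Mode 1: guard c·x = 1.9795 hit at Δt = 0.6117 (t = 1.7775), x⁻ = (-1.9795) → reset → x⁺ = (-1.8185), jump to mode 0
Mode 0: flow for 0.5898 to horizon, guard not reached → x = (-2.8434)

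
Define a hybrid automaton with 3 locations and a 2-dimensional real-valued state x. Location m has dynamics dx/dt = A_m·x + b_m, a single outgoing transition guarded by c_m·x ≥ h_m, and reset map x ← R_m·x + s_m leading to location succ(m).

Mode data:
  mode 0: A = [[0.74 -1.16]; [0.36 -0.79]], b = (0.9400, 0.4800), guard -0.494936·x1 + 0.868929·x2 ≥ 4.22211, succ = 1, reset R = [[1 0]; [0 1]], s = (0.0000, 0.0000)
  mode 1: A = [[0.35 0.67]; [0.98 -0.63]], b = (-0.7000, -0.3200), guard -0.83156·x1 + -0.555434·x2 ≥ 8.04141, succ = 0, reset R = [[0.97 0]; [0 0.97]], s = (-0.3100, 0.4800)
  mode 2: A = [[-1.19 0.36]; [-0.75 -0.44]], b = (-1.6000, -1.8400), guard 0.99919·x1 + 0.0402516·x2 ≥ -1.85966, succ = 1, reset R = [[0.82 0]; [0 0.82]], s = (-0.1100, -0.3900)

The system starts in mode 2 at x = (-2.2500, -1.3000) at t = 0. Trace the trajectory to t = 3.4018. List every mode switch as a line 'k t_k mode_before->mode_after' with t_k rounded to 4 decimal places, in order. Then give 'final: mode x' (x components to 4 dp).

1 1.2415 2->1
2 2.6098 1->0
final: 0 -6.7561 -3.2121

Mode 2: guard c·x = -1.8597 hit at Δt = 1.2415 (t = 1.2415), x⁻ = (-1.8169, -1.1001) → reset → x⁺ = (-1.5998, -1.2921), jump to mode 1
Mode 1: guard c·x = 8.0414 hit at Δt = 1.3683 (t = 2.6098), x⁻ = (-6.6744, -4.4853) → reset → x⁺ = (-6.7841, -3.8707), jump to mode 0
Mode 0: flow for 0.7920 to horizon, guard not reached → x = (-6.7561, -3.2121)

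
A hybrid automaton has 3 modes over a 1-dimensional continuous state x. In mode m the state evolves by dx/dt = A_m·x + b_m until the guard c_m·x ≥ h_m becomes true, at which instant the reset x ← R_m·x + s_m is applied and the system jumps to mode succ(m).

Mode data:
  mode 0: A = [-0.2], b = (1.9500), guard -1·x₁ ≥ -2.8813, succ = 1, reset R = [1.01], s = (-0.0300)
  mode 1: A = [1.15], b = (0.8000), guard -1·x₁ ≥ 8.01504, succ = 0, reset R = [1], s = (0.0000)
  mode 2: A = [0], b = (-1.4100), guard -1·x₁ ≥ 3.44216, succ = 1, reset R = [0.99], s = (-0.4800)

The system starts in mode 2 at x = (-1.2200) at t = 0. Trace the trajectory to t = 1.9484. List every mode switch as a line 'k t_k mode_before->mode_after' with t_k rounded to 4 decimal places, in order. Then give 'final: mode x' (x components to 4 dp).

1 1.5760 2->1
final: 1 -5.5942

Mode 2: guard c·x = 3.4422 hit at Δt = 1.5760 (t = 1.5760), x⁻ = (-3.4422) → reset → x⁺ = (-3.8877), jump to mode 1
Mode 1: flow for 0.3724 to horizon, guard not reached → x = (-5.5942)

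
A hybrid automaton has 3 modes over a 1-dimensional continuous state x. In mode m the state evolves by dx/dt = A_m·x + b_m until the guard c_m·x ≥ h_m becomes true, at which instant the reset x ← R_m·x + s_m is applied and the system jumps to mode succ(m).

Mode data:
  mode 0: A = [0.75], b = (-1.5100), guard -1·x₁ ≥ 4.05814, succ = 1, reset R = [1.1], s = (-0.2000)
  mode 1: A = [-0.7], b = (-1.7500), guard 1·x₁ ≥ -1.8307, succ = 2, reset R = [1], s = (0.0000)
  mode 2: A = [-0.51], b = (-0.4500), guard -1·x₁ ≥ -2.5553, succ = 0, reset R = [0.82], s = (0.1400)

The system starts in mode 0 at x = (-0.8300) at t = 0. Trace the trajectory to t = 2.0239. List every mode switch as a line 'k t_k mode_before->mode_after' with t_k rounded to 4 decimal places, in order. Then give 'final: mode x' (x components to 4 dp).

Mode 0: guard c·x = 4.0581 hit at Δt = 1.0115 (t = 1.0115), x⁻ = (-4.0581) → reset → x⁺ = (-4.6640), jump to mode 1
Mode 1: flow for 1.0124 to horizon, guard not reached → x = (-3.5653)

1 1.0115 0->1
final: 1 -3.5653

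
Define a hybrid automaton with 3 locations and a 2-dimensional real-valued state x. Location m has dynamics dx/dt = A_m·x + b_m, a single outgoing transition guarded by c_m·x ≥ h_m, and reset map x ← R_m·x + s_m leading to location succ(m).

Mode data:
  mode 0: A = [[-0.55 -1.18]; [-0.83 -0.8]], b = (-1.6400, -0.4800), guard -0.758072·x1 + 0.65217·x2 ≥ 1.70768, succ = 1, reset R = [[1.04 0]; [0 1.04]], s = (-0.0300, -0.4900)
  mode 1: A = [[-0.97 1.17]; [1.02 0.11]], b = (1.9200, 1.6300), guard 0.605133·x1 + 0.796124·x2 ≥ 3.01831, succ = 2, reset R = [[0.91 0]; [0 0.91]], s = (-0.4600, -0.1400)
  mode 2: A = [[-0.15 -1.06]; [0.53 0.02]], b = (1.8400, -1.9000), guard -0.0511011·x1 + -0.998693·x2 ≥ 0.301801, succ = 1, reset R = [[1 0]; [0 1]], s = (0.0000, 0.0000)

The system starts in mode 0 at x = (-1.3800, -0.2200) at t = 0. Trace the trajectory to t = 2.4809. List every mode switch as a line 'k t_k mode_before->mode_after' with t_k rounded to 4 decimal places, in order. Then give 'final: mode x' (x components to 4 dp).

Mode 0: guard c·x = 1.7077 hit at Δt = 0.6943 (t = 0.6943), x⁻ = (-1.9466, 0.3558) → reset → x⁺ = (-2.0544, -0.1200), jump to mode 1
Mode 1: guard c·x = 3.0183 hit at Δt = 1.4746 (t = 2.1689), x⁻ = (1.8669, 2.3723) → reset → x⁺ = (1.2388, 2.0188), jump to mode 2
Mode 2: flow for 0.3120 to horizon, guard not reached → x = (1.1531, 1.6333)

1 0.6943 0->1
2 2.1689 1->2
final: 2 1.1531 1.6333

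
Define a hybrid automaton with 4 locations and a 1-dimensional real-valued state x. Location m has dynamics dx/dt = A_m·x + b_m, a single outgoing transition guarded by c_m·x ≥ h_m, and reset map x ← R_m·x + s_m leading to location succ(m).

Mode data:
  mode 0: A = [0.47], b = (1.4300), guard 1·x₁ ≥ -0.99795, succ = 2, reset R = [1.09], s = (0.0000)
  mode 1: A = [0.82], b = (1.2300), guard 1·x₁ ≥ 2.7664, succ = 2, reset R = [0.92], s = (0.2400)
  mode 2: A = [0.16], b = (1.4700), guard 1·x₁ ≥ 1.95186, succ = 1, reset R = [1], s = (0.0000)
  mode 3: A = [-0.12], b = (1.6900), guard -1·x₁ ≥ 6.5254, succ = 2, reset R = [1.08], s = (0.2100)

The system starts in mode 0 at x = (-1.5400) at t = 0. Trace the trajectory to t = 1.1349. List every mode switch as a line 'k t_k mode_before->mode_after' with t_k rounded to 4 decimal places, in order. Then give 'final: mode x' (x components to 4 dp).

1 0.6554 0->2
final: 2 -0.4419

Mode 0: guard c·x = -0.9980 hit at Δt = 0.6554 (t = 0.6554), x⁻ = (-0.9979) → reset → x⁺ = (-1.0878), jump to mode 2
Mode 2: flow for 0.4795 to horizon, guard not reached → x = (-0.4419)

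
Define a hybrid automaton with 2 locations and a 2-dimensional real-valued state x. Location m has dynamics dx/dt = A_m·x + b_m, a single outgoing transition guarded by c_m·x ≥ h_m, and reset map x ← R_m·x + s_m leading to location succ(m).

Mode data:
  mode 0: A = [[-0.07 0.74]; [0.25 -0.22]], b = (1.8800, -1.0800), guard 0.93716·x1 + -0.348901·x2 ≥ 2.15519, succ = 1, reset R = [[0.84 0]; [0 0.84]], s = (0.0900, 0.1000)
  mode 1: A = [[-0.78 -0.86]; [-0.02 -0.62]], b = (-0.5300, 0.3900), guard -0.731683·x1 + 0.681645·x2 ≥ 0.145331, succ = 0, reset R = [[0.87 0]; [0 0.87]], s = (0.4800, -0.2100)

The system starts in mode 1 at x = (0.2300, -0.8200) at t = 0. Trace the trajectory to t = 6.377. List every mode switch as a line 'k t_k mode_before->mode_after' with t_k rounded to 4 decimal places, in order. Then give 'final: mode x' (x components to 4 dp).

1 1.4027 1->0
2 2.6228 0->1
3 4.4506 1->0
4 5.5246 0->1
final: 1 0.7276 -0.0732

Mode 1: guard c·x = 0.1453 hit at Δt = 1.4027 (t = 1.4027), x⁻ = (-0.1790, 0.0210) → reset → x⁺ = (0.3243, -0.1917), jump to mode 0
Mode 0: guard c·x = 2.1552 hit at Δt = 1.2201 (t = 2.6228), x⁻ = (1.9380, -0.9715) → reset → x⁺ = (1.7179, -0.7160), jump to mode 1
Mode 1: guard c·x = 0.1453 hit at Δt = 1.8278 (t = 4.4506), x⁻ = (-0.0282, 0.1829) → reset → x⁺ = (0.4555, -0.0508), jump to mode 0
Mode 0: guard c·x = 2.1552 hit at Δt = 1.0741 (t = 5.5246), x⁻ = (2.0180, -0.7568) → reset → x⁺ = (1.7851, -0.5357), jump to mode 1
Mode 1: flow for 0.8524 to horizon, guard not reached → x = (0.7276, -0.0732)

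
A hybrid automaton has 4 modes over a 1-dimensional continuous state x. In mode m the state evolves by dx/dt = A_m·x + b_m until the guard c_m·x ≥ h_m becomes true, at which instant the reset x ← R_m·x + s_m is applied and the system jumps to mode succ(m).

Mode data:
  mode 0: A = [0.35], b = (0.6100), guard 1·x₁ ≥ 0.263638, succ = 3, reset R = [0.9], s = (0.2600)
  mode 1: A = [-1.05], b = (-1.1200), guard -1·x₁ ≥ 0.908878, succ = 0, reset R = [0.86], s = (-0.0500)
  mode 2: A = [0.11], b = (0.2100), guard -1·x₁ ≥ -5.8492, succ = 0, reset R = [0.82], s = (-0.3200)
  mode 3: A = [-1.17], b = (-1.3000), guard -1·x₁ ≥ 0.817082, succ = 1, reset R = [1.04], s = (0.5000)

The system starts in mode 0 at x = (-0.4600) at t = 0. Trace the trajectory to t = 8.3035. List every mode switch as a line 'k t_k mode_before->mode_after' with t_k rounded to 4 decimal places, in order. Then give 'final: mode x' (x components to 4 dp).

1 1.2780 0->3
2 2.7304 3->1
3 4.1720 1->0
4 6.4273 0->3
5 7.8797 3->1
final: 1 -0.6073

Mode 0: guard c·x = 0.2636 hit at Δt = 1.2780 (t = 1.2780), x⁻ = (0.2636) → reset → x⁺ = (0.4973), jump to mode 3
Mode 3: guard c·x = 0.8171 hit at Δt = 1.4524 (t = 2.7304), x⁻ = (-0.8171) → reset → x⁺ = (-0.3498), jump to mode 1
Mode 1: guard c·x = 0.9089 hit at Δt = 1.4416 (t = 4.1720), x⁻ = (-0.9089) → reset → x⁺ = (-0.8316), jump to mode 0
Mode 0: guard c·x = 0.2636 hit at Δt = 2.2553 (t = 6.4273), x⁻ = (0.2636) → reset → x⁺ = (0.4973), jump to mode 3
Mode 3: guard c·x = 0.8171 hit at Δt = 1.4524 (t = 7.8797), x⁻ = (-0.8171) → reset → x⁺ = (-0.3498), jump to mode 1
Mode 1: flow for 0.4238 to horizon, guard not reached → x = (-0.6073)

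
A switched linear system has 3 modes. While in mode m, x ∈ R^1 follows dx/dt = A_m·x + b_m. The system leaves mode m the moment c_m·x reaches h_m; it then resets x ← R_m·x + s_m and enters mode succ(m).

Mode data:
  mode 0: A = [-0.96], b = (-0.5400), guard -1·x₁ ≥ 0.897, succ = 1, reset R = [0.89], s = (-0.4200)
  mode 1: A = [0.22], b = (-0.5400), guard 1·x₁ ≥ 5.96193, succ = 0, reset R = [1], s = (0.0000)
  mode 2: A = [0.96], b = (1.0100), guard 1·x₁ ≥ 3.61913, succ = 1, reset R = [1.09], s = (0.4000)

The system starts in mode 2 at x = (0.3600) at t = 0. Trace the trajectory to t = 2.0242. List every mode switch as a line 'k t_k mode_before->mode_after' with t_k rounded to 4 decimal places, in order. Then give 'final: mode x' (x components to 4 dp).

1 1.2462 2->1
final: 1 4.6977

Mode 2: guard c·x = 3.6191 hit at Δt = 1.2462 (t = 1.2462), x⁻ = (3.6191) → reset → x⁺ = (4.3449), jump to mode 1
Mode 1: flow for 0.7780 to horizon, guard not reached → x = (4.6977)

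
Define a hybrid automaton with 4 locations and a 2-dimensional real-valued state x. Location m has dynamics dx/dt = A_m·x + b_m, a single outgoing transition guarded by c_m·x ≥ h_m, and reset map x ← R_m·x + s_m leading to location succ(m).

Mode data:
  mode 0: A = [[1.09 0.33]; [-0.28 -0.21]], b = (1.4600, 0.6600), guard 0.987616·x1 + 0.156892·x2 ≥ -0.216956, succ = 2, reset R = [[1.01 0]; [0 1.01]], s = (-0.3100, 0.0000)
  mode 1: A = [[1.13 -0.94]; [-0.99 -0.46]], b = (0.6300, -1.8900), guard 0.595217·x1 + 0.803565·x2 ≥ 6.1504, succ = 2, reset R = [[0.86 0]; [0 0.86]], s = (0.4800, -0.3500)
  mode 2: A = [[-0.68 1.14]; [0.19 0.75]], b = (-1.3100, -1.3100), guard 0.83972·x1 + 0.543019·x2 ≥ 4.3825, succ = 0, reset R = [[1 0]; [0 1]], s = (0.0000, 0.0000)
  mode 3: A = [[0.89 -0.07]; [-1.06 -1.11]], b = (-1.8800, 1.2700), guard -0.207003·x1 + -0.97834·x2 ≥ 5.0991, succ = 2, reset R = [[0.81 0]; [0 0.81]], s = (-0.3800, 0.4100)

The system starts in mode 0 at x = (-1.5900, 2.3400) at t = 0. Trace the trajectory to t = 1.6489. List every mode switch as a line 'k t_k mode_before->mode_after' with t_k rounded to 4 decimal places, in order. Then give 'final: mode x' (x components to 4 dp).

1 0.9408 0->2
final: 2 0.6639 3.4980

Mode 0: guard c·x = -0.2170 hit at Δt = 0.9408 (t = 0.9408), x⁻ = (-0.6598, 2.7706) → reset → x⁺ = (-0.9764, 2.7983), jump to mode 2
Mode 2: flow for 0.7081 to horizon, guard not reached → x = (0.6639, 3.4980)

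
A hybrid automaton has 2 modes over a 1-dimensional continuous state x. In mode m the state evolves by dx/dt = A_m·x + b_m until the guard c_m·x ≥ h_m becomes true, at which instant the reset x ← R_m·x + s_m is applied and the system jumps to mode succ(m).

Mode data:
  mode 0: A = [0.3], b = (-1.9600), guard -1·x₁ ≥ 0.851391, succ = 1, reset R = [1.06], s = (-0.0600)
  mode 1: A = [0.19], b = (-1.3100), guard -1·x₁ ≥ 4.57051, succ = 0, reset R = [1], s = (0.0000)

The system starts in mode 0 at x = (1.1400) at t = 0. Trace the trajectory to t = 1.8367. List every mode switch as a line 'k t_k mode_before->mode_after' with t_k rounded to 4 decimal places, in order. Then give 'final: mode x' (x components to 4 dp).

Mode 0: guard c·x = 0.8514 hit at Δt = 1.0475 (t = 1.0475), x⁻ = (-0.8514) → reset → x⁺ = (-0.9625), jump to mode 1
Mode 1: flow for 0.7892 to horizon, guard not reached → x = (-2.2336)

1 1.0475 0->1
final: 1 -2.2336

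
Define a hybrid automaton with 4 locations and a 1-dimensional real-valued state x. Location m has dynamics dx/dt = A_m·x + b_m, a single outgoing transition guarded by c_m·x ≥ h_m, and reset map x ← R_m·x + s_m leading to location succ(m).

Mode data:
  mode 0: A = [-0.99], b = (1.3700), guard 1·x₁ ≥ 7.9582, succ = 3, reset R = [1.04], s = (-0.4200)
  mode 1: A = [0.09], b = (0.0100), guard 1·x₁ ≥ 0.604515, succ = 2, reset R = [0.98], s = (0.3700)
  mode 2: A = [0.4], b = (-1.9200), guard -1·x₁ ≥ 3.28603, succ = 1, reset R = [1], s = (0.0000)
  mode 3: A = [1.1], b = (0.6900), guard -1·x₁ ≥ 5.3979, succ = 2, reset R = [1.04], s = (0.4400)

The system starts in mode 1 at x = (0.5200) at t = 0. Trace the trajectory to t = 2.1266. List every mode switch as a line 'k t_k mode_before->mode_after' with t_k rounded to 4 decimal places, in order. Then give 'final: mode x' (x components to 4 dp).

Mode 1: guard c·x = 0.6045 hit at Δt = 1.3964 (t = 1.3964), x⁻ = (0.6045) → reset → x⁺ = (0.9624), jump to mode 2
Mode 2: flow for 0.7302 to horizon, guard not reached → x = (-0.3393)

1 1.3964 1->2
final: 2 -0.3393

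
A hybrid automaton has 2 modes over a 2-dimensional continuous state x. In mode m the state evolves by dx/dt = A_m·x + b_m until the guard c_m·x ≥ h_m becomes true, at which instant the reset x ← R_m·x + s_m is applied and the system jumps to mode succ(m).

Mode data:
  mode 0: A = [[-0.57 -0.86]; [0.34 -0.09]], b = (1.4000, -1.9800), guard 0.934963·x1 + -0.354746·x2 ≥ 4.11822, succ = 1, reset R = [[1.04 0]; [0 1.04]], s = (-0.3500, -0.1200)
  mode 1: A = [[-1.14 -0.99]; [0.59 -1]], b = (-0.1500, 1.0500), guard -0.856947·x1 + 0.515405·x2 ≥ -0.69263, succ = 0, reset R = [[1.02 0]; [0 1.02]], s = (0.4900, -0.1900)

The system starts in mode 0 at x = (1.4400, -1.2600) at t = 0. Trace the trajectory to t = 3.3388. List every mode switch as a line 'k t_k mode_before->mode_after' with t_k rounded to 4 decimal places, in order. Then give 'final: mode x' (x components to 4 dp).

Mode 0: guard c·x = 4.1182 hit at Δt = 1.2304 (t = 1.2304), x⁻ = (3.4762, -2.4470) → reset → x⁺ = (3.2653, -2.6649), jump to mode 1
Mode 1: guard c·x = -0.6926 hit at Δt = 1.0477 (t = 2.2781), x⁻ = (1.1294, 0.5339) → reset → x⁺ = (1.6419, 0.3546), jump to mode 0
Mode 0: flow for 1.0607 to horizon, guard not reached → x = (2.3092, -1.0237)

1 1.2304 0->1
2 2.2781 1->0
final: 0 2.3092 -1.0237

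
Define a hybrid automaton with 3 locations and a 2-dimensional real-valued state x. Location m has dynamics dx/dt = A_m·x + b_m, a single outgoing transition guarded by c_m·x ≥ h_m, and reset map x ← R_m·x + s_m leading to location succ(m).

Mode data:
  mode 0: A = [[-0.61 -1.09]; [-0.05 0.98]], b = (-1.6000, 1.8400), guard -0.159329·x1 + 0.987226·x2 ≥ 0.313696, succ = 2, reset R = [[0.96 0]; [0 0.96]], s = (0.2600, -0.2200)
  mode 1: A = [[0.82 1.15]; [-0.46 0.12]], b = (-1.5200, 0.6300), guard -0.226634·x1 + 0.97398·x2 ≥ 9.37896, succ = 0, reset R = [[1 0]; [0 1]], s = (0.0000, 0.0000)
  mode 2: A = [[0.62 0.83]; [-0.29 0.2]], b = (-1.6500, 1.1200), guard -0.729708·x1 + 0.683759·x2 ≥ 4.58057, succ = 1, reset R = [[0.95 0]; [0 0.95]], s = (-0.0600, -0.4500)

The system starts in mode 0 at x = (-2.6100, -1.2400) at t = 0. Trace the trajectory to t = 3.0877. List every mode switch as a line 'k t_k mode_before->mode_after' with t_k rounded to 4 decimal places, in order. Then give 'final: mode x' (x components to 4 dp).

Mode 0: guard c·x = 0.3137 hit at Δt = 0.9842 (t = 0.9842), x⁻ = (-2.0810, -0.0181) → reset → x⁺ = (-1.7377, -0.2374), jump to mode 2
Mode 2: guard c·x = 4.5806 hit at Δt = 0.9385 (t = 1.9227), x⁻ = (-4.5892, 1.8015) → reset → x⁺ = (-4.4198, 1.2614), jump to mode 1
Mode 1: flow for 1.1650 to horizon, guard not reached → x = (-7.7428, 5.8525)

1 0.9842 0->2
2 1.9227 2->1
final: 1 -7.7428 5.8525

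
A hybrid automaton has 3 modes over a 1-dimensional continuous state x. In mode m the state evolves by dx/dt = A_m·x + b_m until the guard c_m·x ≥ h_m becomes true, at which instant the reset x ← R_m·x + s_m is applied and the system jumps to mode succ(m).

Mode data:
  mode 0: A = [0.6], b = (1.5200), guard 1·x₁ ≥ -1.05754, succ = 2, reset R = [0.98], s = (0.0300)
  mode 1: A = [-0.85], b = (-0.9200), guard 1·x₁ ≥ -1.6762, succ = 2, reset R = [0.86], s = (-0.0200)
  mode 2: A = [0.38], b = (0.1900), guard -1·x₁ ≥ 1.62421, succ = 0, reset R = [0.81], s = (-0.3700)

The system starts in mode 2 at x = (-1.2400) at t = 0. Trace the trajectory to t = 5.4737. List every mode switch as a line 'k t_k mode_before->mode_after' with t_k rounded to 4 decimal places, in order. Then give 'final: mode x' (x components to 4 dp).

1 1.1005 2->0
2 2.0245 0->2
3 4.1232 2->0
4 5.0472 0->2
final: 2 -1.0955

Mode 2: guard c·x = 1.6242 hit at Δt = 1.1005 (t = 1.1005), x⁻ = (-1.6242) → reset → x⁺ = (-1.6856), jump to mode 0
Mode 0: guard c·x = -1.0575 hit at Δt = 0.9240 (t = 2.0245), x⁻ = (-1.0575) → reset → x⁺ = (-1.0064), jump to mode 2
Mode 2: guard c·x = 1.6242 hit at Δt = 2.0988 (t = 4.1232), x⁻ = (-1.6242) → reset → x⁺ = (-1.6856), jump to mode 0
Mode 0: guard c·x = -1.0575 hit at Δt = 0.9240 (t = 5.0472), x⁻ = (-1.0575) → reset → x⁺ = (-1.0064), jump to mode 2
Mode 2: flow for 0.4265 to horizon, guard not reached → x = (-1.0955)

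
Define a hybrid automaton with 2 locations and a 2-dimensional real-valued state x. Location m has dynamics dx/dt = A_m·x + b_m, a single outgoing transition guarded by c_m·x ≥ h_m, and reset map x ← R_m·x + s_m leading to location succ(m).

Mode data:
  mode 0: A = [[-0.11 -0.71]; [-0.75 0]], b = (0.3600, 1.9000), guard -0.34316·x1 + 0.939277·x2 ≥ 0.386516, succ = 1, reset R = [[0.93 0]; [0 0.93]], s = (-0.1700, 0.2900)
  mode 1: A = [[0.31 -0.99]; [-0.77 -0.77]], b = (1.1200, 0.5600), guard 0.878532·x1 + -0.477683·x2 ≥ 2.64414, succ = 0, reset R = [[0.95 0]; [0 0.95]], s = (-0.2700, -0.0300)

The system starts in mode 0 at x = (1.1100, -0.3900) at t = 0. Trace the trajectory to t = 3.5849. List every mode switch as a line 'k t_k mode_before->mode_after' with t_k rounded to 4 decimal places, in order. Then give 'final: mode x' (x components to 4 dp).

1 1.2719 0->1
2 2.7709 1->0
final: 0 2.6771 -0.4029

Mode 0: guard c·x = 0.3865 hit at Δt = 1.2719 (t = 1.2719), x⁻ = (1.1843, 0.8442) → reset → x⁺ = (0.9314, 1.0751), jump to mode 1
Mode 1: guard c·x = 2.6441 hit at Δt = 1.4990 (t = 2.7709), x⁻ = (2.7965, -0.3921) → reset → x⁺ = (2.3867, -0.4025), jump to mode 0
Mode 0: flow for 0.8140 to horizon, guard not reached → x = (2.6771, -0.4029)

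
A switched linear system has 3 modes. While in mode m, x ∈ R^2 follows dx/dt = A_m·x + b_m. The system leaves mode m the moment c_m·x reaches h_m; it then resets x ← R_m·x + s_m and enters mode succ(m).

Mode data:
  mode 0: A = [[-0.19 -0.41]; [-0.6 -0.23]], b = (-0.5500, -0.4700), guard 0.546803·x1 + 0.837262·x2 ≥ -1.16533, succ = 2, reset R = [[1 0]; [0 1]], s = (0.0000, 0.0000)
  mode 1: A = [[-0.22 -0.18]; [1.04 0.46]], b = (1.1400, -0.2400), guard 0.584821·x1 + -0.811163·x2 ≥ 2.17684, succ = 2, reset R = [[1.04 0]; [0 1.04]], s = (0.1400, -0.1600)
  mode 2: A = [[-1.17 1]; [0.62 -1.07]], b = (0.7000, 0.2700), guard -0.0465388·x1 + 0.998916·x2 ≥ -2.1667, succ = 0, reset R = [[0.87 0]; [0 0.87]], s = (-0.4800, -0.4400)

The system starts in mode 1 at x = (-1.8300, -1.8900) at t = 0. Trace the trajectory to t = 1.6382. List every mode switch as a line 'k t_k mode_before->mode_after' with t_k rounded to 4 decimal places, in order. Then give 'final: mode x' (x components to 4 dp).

1 0.4996 1->2
2 1.0231 2->0
final: 0 -1.1981 -1.8664

Mode 1: guard c·x = 2.1768 hit at Δt = 0.4996 (t = 0.4996), x⁻ = (-0.8762, -3.3153) → reset → x⁺ = (-0.7713, -3.6079), jump to mode 2
Mode 2: guard c·x = -2.1667 hit at Δt = 0.5235 (t = 1.0231), x⁻ = (-1.2293, -2.2263) → reset → x⁺ = (-1.5495, -2.3769), jump to mode 0
Mode 0: flow for 0.6151 to horizon, guard not reached → x = (-1.1981, -1.8664)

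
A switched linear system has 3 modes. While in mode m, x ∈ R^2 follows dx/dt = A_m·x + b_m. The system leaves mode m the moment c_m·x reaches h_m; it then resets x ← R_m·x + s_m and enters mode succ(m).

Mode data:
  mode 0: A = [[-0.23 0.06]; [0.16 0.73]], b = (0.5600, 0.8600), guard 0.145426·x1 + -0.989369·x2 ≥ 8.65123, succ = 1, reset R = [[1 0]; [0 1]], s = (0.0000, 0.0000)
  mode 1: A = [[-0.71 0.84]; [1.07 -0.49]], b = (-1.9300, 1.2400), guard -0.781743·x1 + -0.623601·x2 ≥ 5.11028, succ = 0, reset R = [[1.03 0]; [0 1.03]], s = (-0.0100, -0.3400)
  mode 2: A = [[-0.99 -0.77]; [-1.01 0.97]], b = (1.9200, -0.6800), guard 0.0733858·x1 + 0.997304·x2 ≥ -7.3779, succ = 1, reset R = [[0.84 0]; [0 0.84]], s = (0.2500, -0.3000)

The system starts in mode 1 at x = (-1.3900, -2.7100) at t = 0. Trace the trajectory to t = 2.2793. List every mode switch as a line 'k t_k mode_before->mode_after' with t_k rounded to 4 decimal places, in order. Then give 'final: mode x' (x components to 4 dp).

Mode 1: guard c·x = 5.1103 hit at Δt = 1.1622 (t = 1.1622), x⁻ = (-3.9753, -3.2114) → reset → x⁺ = (-4.1045, -3.6477), jump to mode 0
Mode 0: flow for 1.1171 to horizon, guard not reached → x = (-2.9494, -7.7429)

1 1.1622 1->0
final: 0 -2.9494 -7.7429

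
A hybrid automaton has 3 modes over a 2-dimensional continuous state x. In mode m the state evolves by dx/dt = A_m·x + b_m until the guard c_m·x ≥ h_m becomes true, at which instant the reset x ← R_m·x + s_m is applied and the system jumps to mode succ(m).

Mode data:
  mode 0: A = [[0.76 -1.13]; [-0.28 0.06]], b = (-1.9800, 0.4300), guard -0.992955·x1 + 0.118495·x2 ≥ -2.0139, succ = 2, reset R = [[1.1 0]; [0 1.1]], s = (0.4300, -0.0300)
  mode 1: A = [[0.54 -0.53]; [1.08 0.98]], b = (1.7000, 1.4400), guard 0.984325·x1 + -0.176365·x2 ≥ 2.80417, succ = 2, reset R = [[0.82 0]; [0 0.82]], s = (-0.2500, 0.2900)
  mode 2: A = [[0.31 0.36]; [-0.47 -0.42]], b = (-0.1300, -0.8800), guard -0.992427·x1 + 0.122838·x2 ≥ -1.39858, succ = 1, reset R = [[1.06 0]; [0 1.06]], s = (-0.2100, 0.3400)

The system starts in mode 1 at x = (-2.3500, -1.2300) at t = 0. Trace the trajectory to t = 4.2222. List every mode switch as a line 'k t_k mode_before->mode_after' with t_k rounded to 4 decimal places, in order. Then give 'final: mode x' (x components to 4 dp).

1 1.4760 1->2
2 1.8919 2->1
3 2.2138 1->2
4 2.9522 2->1
5 3.3317 1->2
final: 2 1.3934 -2.3668

Mode 1: guard c·x = 2.8042 hit at Δt = 1.4760 (t = 1.4760), x⁻ = (2.0155, -4.6510) → reset → x⁺ = (1.4027, -3.5238), jump to mode 2
Mode 2: guard c·x = -1.3986 hit at Δt = 0.4159 (t = 1.8919), x⁻ = (0.9751, -3.5078) → reset → x⁺ = (0.8236, -3.3782), jump to mode 1
Mode 1: guard c·x = 2.8042 hit at Δt = 0.3219 (t = 2.2138), x⁻ = (2.2240, -3.4874) → reset → x⁺ = (1.5737, -2.5696), jump to mode 2
Mode 2: guard c·x = -1.3986 hit at Δt = 0.7384 (t = 2.9522), x⁻ = (1.0582, -2.8365) → reset → x⁺ = (0.9117, -2.6667), jump to mode 1
Mode 1: guard c·x = 2.8042 hit at Δt = 0.3795 (t = 3.3317), x⁻ = (2.4163, -2.4138) → reset → x⁺ = (1.7314, -1.6893), jump to mode 2
Mode 2: flow for 0.8905 to horizon, guard not reached → x = (1.3934, -2.3668)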